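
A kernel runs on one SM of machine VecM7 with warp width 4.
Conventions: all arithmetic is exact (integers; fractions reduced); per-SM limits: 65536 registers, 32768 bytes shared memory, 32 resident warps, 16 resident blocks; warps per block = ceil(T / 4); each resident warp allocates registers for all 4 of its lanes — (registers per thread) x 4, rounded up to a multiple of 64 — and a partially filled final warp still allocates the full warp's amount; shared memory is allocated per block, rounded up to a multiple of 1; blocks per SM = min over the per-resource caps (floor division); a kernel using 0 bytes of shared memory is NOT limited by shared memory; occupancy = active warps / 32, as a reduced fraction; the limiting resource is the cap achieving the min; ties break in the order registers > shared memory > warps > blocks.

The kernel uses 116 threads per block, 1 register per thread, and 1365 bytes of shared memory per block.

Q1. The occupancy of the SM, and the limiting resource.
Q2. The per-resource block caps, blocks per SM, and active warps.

Answer: occupancy 29/32, limited by warps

registers: 35 blocks
shared memory: 24 blocks
warps: 1 block
blocks: 16 blocks

Answer: 1 block, 29 active warps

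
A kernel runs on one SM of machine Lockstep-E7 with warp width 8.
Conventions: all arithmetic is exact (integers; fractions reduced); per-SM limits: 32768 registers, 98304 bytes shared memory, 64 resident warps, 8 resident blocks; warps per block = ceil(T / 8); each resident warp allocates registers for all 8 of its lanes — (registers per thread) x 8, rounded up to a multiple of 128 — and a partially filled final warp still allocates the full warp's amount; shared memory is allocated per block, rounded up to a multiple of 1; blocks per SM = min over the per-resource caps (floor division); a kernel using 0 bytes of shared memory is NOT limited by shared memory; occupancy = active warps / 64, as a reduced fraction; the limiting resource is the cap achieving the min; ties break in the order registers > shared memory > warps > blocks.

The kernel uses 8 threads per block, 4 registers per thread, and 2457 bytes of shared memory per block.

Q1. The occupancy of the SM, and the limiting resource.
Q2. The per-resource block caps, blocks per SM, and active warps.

Answer: occupancy 1/8, limited by blocks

registers: 256 blocks
shared memory: 40 blocks
warps: 64 blocks
blocks: 8 blocks

Answer: 8 blocks, 8 active warps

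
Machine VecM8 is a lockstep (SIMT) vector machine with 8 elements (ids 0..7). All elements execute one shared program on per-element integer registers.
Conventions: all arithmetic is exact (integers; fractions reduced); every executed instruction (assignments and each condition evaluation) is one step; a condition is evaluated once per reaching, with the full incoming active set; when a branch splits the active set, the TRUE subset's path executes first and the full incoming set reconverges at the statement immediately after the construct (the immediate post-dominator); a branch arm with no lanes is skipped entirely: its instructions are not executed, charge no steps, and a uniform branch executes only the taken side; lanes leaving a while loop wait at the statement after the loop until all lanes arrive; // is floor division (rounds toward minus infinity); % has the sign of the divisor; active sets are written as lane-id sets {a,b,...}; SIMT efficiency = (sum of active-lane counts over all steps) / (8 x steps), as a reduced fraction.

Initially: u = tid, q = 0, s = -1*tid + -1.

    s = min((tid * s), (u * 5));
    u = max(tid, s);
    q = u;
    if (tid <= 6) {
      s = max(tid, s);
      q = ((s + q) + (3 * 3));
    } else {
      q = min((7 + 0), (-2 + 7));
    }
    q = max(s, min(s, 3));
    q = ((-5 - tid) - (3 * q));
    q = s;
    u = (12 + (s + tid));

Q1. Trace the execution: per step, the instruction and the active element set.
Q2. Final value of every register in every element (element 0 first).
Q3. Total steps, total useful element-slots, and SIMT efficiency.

step 0: s <- min((tid * s), (u * 5)) {0,1,2,3,4,5,6,7}
step 1: u <- max(tid, s)             {0,1,2,3,4,5,6,7}
step 2: q <- u                       {0,1,2,3,4,5,6,7}
step 3: eval (tid <= 6)              {0,1,2,3,4,5,6,7}
step 4: s <- max(tid, s)             {0,1,2,3,4,5,6}
step 5: q <- ((s + q) + (3 * 3))     {0,1,2,3,4,5,6}
step 6: q <- min((7 + 0), (-2 + 7))  {7}
step 7: q <- max(s, min(s, 3))       {0,1,2,3,4,5,6,7}
step 8: q <- ((-5 - tid) - (3 * q))  {0,1,2,3,4,5,6,7}
step 9: q <- s                       {0,1,2,3,4,5,6,7}
step 10: u <- (12 + (s + tid))        {0,1,2,3,4,5,6,7}

Answer: 11 steps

u: 12,14,16,18,20,22,24,-37
q: 0,1,2,3,4,5,6,-56
s: 0,1,2,3,4,5,6,-56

steps = 11; useful = 79; efficiency = 79/88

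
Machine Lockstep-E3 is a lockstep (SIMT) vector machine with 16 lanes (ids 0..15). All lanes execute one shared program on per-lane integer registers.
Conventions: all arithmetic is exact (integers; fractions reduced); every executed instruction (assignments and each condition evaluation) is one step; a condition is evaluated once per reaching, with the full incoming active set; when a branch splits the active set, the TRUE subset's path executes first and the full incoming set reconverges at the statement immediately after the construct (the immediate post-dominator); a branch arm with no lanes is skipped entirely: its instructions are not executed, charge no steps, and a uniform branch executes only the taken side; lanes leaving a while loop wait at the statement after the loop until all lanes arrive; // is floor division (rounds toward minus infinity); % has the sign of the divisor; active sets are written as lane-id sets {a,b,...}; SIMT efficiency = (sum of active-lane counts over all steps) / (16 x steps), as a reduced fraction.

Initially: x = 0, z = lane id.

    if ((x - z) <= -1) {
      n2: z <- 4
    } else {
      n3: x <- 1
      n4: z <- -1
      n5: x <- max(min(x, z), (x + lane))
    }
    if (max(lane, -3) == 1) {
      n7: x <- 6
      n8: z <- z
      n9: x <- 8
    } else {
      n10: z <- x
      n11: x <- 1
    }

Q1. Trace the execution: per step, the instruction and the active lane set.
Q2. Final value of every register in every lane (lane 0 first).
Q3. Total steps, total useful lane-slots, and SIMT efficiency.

step 0: eval ((x - z) <= -1)         {0,1,2,3,4,5,6,7,8,9,10,11,12,13,14,15}
step 1: z <- 4                       {1,2,3,4,5,6,7,8,9,10,11,12,13,14,15}
step 2: x <- 1                       {0}
step 3: z <- -1                      {0}
step 4: x <- max(min(x, z), (x + lane)) {0}
step 5: eval (max(lane, -3) == 1)    {0,1,2,3,4,5,6,7,8,9,10,11,12,13,14,15}
step 6: x <- 6                       {1}
step 7: z <- z                       {1}
step 8: x <- 8                       {1}
step 9: z <- x                       {0,2,3,4,5,6,7,8,9,10,11,12,13,14,15}
step 10: x <- 1                       {0,2,3,4,5,6,7,8,9,10,11,12,13,14,15}

Answer: 11 steps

x: 1,8,1,1,1,1,1,1,1,1,1,1,1,1,1,1
z: 1,4,0,0,0,0,0,0,0,0,0,0,0,0,0,0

steps = 11; useful = 83; efficiency = 83/176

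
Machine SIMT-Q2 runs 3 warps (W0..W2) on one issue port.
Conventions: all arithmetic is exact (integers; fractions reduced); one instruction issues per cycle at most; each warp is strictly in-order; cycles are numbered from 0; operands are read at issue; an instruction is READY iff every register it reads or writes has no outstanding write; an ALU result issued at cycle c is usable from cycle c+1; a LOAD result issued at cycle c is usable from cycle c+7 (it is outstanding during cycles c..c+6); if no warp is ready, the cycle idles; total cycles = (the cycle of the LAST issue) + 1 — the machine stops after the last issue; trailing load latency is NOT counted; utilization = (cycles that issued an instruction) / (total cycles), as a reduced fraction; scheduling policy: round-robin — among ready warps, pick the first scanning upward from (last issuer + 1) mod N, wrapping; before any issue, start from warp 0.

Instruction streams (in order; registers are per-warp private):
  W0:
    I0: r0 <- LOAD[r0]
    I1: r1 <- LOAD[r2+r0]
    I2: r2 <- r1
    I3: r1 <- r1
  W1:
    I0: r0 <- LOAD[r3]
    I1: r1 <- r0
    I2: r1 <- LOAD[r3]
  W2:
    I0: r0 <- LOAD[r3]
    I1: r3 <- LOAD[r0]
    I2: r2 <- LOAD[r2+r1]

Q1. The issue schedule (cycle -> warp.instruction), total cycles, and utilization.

cycle 0: W0.I0
cycle 1: W1.I0
cycle 2: W2.I0
cycle 3: idle
cycle 4: idle
cycle 5: idle
cycle 6: idle
cycle 7: W0.I1
cycle 8: W1.I1
cycle 9: W2.I1
cycle 10: W1.I2
cycle 11: W2.I2
cycle 12: idle
cycle 13: idle
cycle 14: W0.I2
cycle 15: W0.I3

Answer: 16 cycles, utilization 5/8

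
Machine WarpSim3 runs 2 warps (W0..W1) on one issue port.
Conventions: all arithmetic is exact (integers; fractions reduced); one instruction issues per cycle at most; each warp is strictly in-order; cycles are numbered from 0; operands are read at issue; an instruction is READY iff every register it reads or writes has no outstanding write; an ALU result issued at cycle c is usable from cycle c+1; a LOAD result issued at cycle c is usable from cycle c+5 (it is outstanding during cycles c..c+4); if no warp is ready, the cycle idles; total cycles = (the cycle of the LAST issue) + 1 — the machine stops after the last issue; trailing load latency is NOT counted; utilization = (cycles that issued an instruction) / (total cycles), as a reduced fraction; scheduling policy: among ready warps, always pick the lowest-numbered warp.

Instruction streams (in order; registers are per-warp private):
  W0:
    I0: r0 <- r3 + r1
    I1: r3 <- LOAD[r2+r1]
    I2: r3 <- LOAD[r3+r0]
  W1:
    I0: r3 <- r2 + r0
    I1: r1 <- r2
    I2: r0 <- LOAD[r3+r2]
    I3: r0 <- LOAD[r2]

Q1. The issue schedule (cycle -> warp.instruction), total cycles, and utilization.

cycle 0: W0.I0
cycle 1: W0.I1
cycle 2: W1.I0
cycle 3: W1.I1
cycle 4: W1.I2
cycle 5: idle
cycle 6: W0.I2
cycle 7: idle
cycle 8: idle
cycle 9: W1.I3

Answer: 10 cycles, utilization 7/10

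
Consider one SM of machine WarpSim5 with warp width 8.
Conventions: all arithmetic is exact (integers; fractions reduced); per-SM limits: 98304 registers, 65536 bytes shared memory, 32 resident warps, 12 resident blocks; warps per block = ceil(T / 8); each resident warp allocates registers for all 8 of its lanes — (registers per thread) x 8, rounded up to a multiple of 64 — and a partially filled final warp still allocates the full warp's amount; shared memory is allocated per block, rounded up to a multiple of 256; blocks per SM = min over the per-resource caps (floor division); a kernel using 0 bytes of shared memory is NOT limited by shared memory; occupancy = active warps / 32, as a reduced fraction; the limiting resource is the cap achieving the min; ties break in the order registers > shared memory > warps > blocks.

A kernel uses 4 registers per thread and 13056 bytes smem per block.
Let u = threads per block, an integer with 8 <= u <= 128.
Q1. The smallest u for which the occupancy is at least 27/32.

Answer: u = 41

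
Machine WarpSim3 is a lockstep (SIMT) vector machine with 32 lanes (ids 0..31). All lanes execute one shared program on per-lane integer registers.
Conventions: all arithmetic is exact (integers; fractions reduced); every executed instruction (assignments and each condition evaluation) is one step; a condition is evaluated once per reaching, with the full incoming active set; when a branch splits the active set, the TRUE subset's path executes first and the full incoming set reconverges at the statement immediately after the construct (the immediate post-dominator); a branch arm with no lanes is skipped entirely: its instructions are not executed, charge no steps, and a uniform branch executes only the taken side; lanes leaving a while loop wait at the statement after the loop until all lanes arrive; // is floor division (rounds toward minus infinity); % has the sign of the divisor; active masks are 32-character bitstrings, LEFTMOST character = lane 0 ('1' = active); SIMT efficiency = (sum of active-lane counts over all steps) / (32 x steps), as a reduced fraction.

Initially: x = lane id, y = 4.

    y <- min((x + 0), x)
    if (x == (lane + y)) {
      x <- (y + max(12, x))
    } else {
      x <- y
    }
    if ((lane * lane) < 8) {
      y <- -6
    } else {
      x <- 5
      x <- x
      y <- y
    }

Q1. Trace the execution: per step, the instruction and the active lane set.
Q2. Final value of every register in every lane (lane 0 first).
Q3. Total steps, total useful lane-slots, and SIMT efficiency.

step 0: y <- min((x + 0), x)         11111111111111111111111111111111
step 1: eval (x == (lane + y))       11111111111111111111111111111111
step 2: x <- (y + max(12, x))        10000000000000000000000000000000
step 3: x <- y                       01111111111111111111111111111111
step 4: eval ((lane * lane) < 8)     11111111111111111111111111111111
step 5: y <- -6                      11100000000000000000000000000000
step 6: x <- 5                       00011111111111111111111111111111
step 7: x <- x                       00011111111111111111111111111111
step 8: y <- y                       00011111111111111111111111111111

Answer: 9 steps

x: 12,1,2,5,5,5,5,5,5,5,5,5,5,5,5,5,5,5,5,5,5,5,5,5,5,5,5,5,5,5,5,5
y: -6,-6,-6,3,4,5,6,7,8,9,10,11,12,13,14,15,16,17,18,19,20,21,22,23,24,25,26,27,28,29,30,31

steps = 9; useful = 218; efficiency = 218/288 = 109/144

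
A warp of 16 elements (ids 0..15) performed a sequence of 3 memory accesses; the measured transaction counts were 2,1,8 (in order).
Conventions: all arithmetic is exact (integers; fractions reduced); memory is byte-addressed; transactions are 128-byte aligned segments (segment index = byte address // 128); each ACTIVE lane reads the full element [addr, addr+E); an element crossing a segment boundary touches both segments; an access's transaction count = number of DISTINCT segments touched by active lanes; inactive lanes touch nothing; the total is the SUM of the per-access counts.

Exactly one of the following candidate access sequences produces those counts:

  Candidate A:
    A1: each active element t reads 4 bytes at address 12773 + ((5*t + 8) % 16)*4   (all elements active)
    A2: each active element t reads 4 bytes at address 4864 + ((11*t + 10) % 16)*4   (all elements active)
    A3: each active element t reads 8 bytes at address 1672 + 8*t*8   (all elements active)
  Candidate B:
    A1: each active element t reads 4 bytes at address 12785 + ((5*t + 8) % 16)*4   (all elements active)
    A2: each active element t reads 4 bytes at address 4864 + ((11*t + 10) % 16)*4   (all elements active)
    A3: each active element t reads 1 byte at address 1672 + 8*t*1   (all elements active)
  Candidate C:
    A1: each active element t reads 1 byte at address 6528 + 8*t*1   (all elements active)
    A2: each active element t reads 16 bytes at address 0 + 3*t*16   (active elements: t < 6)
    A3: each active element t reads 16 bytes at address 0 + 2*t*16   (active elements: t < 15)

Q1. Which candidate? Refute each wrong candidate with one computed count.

B: A3 gives 2 transactions, not 8
C: A1 gives 1 transaction, not 2
A: all counts match (2,1,8)

Answer: A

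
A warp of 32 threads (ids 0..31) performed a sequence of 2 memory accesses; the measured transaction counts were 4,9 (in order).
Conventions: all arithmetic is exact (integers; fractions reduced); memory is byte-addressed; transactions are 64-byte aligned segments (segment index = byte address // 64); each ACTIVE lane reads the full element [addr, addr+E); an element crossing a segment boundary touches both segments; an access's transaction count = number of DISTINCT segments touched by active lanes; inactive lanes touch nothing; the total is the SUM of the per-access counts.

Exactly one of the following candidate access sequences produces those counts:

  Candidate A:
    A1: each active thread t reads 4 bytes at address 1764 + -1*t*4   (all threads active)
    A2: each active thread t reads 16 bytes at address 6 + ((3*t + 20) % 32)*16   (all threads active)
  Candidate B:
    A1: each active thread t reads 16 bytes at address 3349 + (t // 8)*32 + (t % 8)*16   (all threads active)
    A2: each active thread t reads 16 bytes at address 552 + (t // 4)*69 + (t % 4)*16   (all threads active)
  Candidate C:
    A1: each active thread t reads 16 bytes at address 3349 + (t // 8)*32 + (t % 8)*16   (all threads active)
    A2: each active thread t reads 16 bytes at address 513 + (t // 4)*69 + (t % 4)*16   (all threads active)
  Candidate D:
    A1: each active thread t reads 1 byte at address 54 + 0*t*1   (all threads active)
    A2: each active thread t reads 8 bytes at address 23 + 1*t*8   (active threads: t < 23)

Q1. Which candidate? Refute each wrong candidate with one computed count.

A: A1 gives 3 transactions, not 4
B: A2 gives 10 transactions, not 9
D: A1 gives 1 transaction, not 4
C: all counts match (4,9)

Answer: C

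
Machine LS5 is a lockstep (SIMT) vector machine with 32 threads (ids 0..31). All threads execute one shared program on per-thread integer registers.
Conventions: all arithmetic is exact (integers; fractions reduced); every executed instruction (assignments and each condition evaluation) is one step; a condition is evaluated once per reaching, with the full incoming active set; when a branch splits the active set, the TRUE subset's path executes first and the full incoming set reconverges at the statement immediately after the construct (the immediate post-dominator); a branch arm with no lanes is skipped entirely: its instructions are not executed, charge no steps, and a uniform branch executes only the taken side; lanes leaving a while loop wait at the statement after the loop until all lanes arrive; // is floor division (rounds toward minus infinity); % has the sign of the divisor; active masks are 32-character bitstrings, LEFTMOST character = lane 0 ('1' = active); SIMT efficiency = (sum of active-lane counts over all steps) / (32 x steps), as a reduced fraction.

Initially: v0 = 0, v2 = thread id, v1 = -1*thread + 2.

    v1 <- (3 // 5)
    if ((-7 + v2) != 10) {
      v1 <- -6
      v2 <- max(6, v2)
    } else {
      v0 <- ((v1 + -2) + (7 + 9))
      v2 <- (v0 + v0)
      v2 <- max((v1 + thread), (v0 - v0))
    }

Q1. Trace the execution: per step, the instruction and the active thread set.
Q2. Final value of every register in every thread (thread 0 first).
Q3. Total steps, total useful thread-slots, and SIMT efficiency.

step 0: v1 <- (3 // 5)               11111111111111111111111111111111
step 1: eval ((-7 + v2) != 10)       11111111111111111111111111111111
step 2: v1 <- -6                     11111111111111111011111111111111
step 3: v2 <- max(6, v2)             11111111111111111011111111111111
step 4: v0 <- ((v1 + -2) + (7 + 9))  00000000000000000100000000000000
step 5: v2 <- (v0 + v0)              00000000000000000100000000000000
step 6: v2 <- max((v1 + thread), (v0 - v0)) 00000000000000000100000000000000

Answer: 7 steps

v0: 0,0,0,0,0,0,0,0,0,0,0,0,0,0,0,0,0,14,0,0,0,0,0,0,0,0,0,0,0,0,0,0
v2: 6,6,6,6,6,6,6,7,8,9,10,11,12,13,14,15,16,17,18,19,20,21,22,23,24,25,26,27,28,29,30,31
v1: -6,-6,-6,-6,-6,-6,-6,-6,-6,-6,-6,-6,-6,-6,-6,-6,-6,0,-6,-6,-6,-6,-6,-6,-6,-6,-6,-6,-6,-6,-6,-6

steps = 7; useful = 129; efficiency = 129/224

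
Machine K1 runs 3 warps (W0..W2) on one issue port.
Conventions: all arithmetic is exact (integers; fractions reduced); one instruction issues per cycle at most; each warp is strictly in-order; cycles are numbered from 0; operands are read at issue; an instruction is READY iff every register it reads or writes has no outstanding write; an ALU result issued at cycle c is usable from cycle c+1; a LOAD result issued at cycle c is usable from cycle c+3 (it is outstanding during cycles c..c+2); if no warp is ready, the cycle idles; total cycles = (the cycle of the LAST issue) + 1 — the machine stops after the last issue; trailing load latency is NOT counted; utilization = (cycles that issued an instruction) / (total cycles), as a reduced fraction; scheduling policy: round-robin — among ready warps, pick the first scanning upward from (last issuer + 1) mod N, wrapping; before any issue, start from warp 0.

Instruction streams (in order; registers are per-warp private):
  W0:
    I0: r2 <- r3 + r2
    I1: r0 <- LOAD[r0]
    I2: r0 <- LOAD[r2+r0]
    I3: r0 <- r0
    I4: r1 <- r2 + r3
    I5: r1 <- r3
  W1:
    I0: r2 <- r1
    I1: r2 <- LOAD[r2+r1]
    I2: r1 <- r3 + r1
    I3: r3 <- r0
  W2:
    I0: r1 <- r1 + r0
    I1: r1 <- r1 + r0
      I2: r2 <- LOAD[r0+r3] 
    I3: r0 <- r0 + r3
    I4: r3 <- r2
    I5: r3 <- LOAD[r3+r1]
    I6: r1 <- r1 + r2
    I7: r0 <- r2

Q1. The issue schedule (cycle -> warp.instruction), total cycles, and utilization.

cycle 0: W0.I0
cycle 1: W1.I0
cycle 2: W2.I0
cycle 3: W0.I1
cycle 4: W1.I1
cycle 5: W2.I1
cycle 6: W0.I2
cycle 7: W1.I2
cycle 8: W2.I2
cycle 9: W0.I3
cycle 10: W1.I3
cycle 11: W2.I3
cycle 12: W0.I4
cycle 13: W2.I4
cycle 14: W0.I5
cycle 15: W2.I5
cycle 16: W2.I6
cycle 17: W2.I7

Answer: 18 cycles, utilization 1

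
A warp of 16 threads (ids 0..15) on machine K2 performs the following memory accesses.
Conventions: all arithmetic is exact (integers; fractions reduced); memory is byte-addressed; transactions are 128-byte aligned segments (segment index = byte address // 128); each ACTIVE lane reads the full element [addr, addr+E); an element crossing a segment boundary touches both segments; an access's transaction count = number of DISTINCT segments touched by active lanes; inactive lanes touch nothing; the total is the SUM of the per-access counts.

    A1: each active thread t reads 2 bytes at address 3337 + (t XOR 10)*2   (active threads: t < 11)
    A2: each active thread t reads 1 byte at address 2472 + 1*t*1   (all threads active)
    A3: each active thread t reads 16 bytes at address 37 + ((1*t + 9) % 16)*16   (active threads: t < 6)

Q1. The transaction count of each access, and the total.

A1: 1 transaction
A2: 1 transaction
A3: 2 transactions

Answer: 1,1,2; total 4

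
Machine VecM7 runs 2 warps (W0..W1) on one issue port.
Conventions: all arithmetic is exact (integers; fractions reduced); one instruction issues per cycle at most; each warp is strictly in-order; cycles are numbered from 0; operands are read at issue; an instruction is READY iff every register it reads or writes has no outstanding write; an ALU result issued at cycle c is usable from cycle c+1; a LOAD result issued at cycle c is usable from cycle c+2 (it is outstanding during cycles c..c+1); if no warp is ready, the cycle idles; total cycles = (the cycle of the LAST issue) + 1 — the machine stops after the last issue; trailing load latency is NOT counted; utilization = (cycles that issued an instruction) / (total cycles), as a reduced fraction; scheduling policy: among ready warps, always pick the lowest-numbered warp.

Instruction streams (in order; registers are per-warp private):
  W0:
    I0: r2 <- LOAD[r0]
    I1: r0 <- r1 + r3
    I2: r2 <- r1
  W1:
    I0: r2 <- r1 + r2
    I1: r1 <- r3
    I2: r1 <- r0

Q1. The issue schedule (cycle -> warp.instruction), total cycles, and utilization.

cycle 0: W0.I0
cycle 1: W0.I1
cycle 2: W0.I2
cycle 3: W1.I0
cycle 4: W1.I1
cycle 5: W1.I2

Answer: 6 cycles, utilization 1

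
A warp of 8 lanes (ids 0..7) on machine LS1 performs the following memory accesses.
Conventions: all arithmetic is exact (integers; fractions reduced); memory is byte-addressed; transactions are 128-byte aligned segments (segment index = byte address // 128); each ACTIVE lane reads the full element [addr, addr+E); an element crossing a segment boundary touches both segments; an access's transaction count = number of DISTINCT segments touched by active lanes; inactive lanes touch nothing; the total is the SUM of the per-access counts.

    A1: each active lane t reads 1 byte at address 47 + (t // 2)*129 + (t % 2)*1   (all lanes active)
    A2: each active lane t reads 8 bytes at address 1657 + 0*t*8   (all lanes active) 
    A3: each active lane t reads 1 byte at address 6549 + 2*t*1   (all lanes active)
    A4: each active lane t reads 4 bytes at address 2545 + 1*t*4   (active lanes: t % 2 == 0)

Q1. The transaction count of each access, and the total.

A1: 4 transactions
A2: 2 transactions
A3: 1 transaction
A4: 2 transactions

Answer: 4,2,1,2; total 9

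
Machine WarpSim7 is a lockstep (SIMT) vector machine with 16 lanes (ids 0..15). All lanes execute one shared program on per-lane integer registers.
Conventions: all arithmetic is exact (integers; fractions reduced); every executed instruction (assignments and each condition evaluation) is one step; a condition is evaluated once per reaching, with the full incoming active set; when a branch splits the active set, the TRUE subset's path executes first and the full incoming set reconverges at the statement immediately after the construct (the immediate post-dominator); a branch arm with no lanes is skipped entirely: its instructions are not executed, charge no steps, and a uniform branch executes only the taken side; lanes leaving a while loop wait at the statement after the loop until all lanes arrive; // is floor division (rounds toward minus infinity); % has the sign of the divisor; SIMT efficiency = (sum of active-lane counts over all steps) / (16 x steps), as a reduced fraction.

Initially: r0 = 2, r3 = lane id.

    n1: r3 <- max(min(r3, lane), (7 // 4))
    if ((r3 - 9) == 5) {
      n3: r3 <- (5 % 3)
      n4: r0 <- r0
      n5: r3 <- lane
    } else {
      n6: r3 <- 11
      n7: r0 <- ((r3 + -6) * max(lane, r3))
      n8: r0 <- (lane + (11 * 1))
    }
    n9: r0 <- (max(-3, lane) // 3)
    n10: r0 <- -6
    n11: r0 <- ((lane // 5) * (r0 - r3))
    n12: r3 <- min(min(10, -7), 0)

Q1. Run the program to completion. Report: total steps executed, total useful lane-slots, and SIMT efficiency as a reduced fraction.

Answer: 12 steps, 144 useful, 3/4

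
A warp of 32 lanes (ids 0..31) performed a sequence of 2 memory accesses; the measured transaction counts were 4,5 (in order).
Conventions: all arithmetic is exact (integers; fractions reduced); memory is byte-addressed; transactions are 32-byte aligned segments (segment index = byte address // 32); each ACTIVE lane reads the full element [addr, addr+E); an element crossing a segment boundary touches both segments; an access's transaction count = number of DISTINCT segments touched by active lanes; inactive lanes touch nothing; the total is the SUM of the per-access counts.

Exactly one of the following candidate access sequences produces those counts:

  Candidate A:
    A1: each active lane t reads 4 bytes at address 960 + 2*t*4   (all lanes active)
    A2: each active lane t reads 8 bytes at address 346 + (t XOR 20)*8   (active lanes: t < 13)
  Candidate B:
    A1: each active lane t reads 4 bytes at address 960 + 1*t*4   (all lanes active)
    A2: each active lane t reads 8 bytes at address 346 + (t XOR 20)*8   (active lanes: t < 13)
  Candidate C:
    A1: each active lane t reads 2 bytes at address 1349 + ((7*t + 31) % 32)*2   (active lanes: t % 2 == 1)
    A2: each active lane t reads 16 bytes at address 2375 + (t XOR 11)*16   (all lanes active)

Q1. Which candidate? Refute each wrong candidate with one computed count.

A: A1 gives 8 transactions, not 4
C: A1 gives 3 transactions, not 4
B: all counts match (4,5)

Answer: B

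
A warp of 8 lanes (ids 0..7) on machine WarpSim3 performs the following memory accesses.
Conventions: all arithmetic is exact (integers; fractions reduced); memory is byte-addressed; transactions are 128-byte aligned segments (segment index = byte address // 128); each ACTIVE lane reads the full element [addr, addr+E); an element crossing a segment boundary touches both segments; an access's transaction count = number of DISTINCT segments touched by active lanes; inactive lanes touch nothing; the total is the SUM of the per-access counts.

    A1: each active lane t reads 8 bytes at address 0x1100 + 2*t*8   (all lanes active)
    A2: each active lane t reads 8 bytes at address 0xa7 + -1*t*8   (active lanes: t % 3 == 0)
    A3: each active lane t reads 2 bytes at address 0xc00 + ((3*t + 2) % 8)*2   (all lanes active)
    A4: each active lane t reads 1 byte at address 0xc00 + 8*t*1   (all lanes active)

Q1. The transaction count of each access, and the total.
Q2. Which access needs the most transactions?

A1: 1 transaction
A2: 2 transactions
A3: 1 transaction
A4: 1 transaction

Answer: 1,2,1,1; total 5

Answer: A2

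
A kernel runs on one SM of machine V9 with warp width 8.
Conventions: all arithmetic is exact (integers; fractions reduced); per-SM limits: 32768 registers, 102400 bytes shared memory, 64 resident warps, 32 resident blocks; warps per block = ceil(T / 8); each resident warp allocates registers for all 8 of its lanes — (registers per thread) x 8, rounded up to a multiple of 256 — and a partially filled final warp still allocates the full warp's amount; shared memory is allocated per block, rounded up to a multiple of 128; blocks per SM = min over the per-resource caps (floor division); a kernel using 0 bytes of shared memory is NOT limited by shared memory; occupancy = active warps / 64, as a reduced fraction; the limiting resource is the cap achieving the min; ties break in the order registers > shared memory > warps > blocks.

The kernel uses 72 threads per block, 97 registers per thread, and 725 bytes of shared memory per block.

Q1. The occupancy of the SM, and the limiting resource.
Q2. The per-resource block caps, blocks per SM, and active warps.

Answer: occupancy 27/64, limited by registers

registers: 3 blocks
shared memory: 133 blocks
warps: 7 blocks
blocks: 32 blocks

Answer: 3 blocks, 27 active warps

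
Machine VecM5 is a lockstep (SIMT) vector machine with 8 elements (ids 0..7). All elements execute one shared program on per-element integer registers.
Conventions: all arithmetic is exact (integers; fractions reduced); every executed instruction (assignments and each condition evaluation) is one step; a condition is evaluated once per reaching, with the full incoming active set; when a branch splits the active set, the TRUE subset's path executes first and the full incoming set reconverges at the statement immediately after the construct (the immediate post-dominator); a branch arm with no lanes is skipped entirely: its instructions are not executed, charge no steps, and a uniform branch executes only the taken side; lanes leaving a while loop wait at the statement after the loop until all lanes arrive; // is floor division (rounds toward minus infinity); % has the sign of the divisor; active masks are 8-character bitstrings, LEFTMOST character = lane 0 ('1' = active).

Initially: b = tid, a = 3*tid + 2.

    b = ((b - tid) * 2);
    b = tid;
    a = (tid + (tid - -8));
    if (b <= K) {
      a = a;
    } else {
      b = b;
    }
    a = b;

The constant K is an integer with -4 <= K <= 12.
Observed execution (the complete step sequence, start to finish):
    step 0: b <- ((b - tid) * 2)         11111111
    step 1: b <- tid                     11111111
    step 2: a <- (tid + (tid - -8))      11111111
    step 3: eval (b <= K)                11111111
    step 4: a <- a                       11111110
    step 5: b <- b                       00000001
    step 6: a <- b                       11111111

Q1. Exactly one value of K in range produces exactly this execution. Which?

Answer: K = 6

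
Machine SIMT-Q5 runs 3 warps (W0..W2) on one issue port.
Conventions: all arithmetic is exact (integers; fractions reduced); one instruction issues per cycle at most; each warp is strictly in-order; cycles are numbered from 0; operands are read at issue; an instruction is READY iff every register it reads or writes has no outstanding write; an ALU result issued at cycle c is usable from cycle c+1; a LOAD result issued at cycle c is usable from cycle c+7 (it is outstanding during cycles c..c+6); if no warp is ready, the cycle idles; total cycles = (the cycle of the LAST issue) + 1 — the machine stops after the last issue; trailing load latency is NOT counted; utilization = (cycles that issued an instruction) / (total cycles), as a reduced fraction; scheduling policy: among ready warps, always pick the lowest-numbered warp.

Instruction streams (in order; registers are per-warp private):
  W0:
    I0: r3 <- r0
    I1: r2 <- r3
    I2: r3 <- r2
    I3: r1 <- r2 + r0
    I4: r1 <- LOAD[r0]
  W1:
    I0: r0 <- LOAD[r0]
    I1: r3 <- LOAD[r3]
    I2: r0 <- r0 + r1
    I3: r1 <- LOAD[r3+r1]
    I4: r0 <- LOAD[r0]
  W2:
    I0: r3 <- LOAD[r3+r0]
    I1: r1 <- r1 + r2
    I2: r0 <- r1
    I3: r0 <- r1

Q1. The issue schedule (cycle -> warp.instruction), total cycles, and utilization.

cycle 0: W0.I0
cycle 1: W0.I1
cycle 2: W0.I2
cycle 3: W0.I3
cycle 4: W0.I4
cycle 5: W1.I0
cycle 6: W1.I1
cycle 7: W2.I0
cycle 8: W2.I1
cycle 9: W2.I2
cycle 10: W2.I3
cycle 11: idle
cycle 12: W1.I2
cycle 13: W1.I3
cycle 14: W1.I4

Answer: 15 cycles, utilization 14/15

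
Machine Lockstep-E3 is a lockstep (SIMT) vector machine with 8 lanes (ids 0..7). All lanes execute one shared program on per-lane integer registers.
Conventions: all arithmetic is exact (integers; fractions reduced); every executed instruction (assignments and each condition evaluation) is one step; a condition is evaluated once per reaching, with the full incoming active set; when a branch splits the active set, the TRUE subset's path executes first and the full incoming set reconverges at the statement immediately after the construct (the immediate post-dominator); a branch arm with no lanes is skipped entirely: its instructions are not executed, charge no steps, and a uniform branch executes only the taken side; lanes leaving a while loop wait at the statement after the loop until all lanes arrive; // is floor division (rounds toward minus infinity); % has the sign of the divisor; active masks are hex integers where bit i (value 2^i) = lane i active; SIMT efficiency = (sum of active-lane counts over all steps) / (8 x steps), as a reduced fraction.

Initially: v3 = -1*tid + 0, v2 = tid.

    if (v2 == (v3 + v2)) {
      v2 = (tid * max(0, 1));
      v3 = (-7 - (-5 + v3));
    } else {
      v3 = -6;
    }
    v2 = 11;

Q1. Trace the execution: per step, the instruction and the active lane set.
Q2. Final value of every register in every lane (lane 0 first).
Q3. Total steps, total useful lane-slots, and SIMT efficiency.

step 0: eval (v2 == (v3 + v2))       0xff
step 1: v2 <- (tid * max(0, 1))      0x01
step 2: v3 <- (-7 - (-5 + v3))       0x01
step 3: v3 <- -6                     0xfe
step 4: v2 <- 11                     0xff

Answer: 5 steps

v3: -2,-6,-6,-6,-6,-6,-6,-6
v2: 11,11,11,11,11,11,11,11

steps = 5; useful = 25; efficiency = 25/40 = 5/8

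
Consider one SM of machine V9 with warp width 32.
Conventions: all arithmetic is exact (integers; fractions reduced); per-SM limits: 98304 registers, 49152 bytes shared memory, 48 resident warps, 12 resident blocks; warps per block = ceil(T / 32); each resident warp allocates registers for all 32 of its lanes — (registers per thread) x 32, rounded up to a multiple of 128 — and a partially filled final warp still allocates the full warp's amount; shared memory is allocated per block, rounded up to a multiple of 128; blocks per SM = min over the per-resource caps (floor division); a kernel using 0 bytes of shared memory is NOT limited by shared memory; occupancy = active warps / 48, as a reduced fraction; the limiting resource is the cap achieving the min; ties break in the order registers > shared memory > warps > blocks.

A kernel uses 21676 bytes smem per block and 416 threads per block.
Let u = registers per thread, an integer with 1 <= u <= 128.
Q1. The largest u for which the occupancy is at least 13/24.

Answer: u = 116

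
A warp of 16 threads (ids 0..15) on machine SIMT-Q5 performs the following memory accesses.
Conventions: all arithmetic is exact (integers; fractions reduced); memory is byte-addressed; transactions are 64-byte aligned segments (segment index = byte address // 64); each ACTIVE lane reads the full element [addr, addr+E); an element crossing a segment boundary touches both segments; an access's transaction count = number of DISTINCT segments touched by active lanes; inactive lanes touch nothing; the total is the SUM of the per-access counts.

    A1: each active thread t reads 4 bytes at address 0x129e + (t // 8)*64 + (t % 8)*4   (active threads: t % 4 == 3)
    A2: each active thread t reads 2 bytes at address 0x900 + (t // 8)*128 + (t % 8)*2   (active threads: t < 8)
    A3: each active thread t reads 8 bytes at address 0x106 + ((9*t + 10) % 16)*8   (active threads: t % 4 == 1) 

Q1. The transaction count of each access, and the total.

A1: 2 transactions
A2: 1 transaction
A3: 3 transactions

Answer: 2,1,3; total 6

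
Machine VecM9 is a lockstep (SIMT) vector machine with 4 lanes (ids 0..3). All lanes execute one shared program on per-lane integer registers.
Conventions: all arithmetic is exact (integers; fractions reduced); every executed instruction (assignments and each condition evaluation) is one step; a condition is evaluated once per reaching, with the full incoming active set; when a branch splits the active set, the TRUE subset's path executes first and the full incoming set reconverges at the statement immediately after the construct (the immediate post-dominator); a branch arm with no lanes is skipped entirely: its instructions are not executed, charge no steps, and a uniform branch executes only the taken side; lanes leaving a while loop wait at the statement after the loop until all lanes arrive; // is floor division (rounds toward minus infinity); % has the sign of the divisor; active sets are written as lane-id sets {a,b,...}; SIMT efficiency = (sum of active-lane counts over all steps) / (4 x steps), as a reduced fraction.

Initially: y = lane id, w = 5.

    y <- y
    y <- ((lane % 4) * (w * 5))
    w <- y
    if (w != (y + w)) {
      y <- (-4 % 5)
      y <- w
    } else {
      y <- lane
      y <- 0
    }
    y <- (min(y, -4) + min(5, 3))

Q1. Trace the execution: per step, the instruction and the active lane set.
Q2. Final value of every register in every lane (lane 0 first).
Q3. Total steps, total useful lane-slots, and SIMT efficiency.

step 0: y <- y                       {0,1,2,3}
step 1: y <- ((lane % 4) * (w * 5))  {0,1,2,3}
step 2: w <- y                       {0,1,2,3}
step 3: eval (w != (y + w))          {0,1,2,3}
step 4: y <- (-4 % 5)                {1,2,3}
step 5: y <- w                       {1,2,3}
step 6: y <- lane                    {0}
step 7: y <- 0                       {0}
step 8: y <- (min(y, -4) + min(5, 3)) {0,1,2,3}

Answer: 9 steps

y: -1,-1,-1,-1
w: 0,25,50,75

steps = 9; useful = 28; efficiency = 28/36 = 7/9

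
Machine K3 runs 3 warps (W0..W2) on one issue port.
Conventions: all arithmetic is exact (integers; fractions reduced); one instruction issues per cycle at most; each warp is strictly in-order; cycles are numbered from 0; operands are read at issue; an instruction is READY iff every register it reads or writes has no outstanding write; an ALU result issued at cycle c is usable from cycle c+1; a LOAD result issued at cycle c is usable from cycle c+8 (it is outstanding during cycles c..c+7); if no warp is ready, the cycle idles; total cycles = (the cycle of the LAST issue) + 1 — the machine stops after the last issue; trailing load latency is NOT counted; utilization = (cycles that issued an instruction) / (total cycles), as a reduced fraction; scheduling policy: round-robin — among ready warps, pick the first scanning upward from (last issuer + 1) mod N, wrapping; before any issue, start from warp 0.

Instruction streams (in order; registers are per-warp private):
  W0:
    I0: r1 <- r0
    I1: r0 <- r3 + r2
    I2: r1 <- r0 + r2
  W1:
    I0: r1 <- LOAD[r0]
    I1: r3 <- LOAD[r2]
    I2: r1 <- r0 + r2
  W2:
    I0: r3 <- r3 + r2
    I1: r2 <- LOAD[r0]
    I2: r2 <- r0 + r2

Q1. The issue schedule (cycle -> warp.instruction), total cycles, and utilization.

cycle 0: W0.I0
cycle 1: W1.I0
cycle 2: W2.I0
cycle 3: W0.I1
cycle 4: W1.I1
cycle 5: W2.I1
cycle 6: W0.I2
cycle 7: idle
cycle 8: idle
cycle 9: W1.I2
cycle 10: idle
cycle 11: idle
cycle 12: idle
cycle 13: W2.I2

Answer: 14 cycles, utilization 9/14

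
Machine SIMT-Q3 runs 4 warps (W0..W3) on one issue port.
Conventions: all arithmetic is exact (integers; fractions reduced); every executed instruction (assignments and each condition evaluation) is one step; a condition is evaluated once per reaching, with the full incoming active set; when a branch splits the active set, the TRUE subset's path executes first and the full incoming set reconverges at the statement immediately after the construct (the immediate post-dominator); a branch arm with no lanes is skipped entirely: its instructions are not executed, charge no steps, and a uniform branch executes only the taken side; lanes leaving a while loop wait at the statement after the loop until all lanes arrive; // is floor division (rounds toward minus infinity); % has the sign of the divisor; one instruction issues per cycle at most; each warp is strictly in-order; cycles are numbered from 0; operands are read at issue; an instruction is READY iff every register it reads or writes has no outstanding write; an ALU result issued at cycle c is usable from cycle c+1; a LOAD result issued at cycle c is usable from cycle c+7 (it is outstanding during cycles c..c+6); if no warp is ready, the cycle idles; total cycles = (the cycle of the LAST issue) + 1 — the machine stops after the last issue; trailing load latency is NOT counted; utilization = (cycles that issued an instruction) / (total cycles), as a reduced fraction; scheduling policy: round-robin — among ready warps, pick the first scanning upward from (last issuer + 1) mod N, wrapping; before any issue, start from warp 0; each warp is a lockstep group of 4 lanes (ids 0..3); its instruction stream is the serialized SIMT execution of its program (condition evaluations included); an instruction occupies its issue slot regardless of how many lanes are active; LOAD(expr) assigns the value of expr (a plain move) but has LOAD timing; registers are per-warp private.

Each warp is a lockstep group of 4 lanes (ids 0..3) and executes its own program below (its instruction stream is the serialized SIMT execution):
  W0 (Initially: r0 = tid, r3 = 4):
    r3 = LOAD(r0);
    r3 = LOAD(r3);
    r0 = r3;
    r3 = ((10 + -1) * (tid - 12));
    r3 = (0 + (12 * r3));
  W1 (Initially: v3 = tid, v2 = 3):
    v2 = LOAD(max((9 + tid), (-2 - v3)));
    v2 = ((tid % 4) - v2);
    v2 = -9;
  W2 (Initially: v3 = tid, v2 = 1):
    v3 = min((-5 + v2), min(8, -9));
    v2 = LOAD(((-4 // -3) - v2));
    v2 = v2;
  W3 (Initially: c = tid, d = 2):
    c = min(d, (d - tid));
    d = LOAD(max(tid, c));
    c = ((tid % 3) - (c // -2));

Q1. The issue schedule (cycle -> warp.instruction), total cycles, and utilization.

cycle 0: W0.I0
cycle 1: W1.I0
cycle 2: W2.I0
cycle 3: W3.I0
cycle 4: W2.I1
cycle 5: W3.I1
cycle 6: W3.I2
cycle 7: W0.I1
cycle 8: W1.I1
cycle 9: W1.I2
cycle 10: idle
cycle 11: W2.I2
cycle 12: idle
cycle 13: idle
cycle 14: W0.I2
cycle 15: W0.I3
cycle 16: W0.I4

Answer: 17 cycles, utilization 14/17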